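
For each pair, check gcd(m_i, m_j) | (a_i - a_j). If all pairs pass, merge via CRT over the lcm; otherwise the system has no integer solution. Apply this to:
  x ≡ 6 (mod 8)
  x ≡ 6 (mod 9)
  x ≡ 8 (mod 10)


Moduli 8, 9, 10 are not pairwise coprime, so CRT works modulo lcm(m_i) when all pairwise compatibility conditions hold.
Pairwise compatibility: gcd(m_i, m_j) must divide a_i - a_j for every pair.
Merge one congruence at a time:
  Start: x ≡ 6 (mod 8).
  Combine with x ≡ 6 (mod 9): gcd(8, 9) = 1; 6 - 6 = 0, which IS divisible by 1, so compatible.
    Write x = 6 + 8·t and substitute into x ≡ 6 (mod 9): 8·t ≡ 6 − 6 = 0 (mod 9).
    The inverse of 8 mod 9 is 8 (since 8·8 = 64 = 7·9 + 1), so t ≡ 8·0 = 0 ≡ 0 (mod 9).
    Then x = 6 + 8·0 = 6, valid modulo lcm(8, 9) = 72: x ≡ 6 (mod 72).
  Combine with x ≡ 8 (mod 10): gcd(72, 10) = 2; 8 - 6 = 2, which IS divisible by 2, so compatible.
    Write x = 6 + 72·t and substitute into x ≡ 8 (mod 10): 72·t ≡ 8 − 6 = 2 (mod 10).
    Divide the congruence (and modulus) by g = 2: 36·t ≡ 1 (mod 5).
    Reduce coefficients mod 5: 1·t ≡ 1 (mod 5).
    So t ≡ 1 (mod 5).
    Then x = 6 + 72·1 = 78, valid modulo lcm(72, 10) = 360: x ≡ 78 (mod 360).
Verify: 78 mod 8 = 6, 78 mod 9 = 6, 78 mod 10 = 8.

x ≡ 78 (mod 360).


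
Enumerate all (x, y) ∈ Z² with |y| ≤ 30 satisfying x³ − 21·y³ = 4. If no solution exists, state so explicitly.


The equation is x³ - 21y³ = 4. For fixed y, x³ = 21·y³ + 4, so a solution requires the RHS to be a perfect cube.
Strategy: iterate y from -30 to 30, compute RHS = 21·y³ + 4, and check whether it is a (positive or negative) perfect cube.
Check small values of y:
  y = 0: RHS = 4 is not a perfect cube.
  y = 1: RHS = 25 is not a perfect cube.
  y = -1: RHS = -17 is not a perfect cube.
  y = 2: RHS = 172 is not a perfect cube.
  y = -2: RHS = -164 is not a perfect cube.
  y = 3: RHS = 571 is not a perfect cube.
  y = -3: RHS = -563 is not a perfect cube.
Continuing the search up to |y| = 30 finds no solutions either.
No (x, y) in the scanned range satisfies the equation.

No integer solutions with |y| ≤ 30.


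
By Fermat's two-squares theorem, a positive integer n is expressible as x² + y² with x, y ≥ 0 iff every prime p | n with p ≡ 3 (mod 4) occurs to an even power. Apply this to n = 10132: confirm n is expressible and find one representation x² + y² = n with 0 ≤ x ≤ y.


Step 1: Factor n = 10132 = 2^2 · 17 · 149.
Step 2: Check the mod-4 condition on each prime factor: 2 = 2 (special); 17 ≡ 1 (mod 4), exponent 1; 149 ≡ 1 (mod 4), exponent 1.
All primes ≡ 3 (mod 4) appear to even exponent (or don't appear), so by the two-squares theorem n IS expressible as a sum of two squares.
Step 3: Build a representation. Group n = k² · m with k = 2 and m = 17 · 149 = 2533 (a product of primes ≡ 1 (mod 4)); a representation of m scales to one of n via (k·x)² + (k·y)² = k²(x² + y²). Each prime p ≡ 1 (mod 4) is itself a sum of two squares; find a² by testing p − a² for a perfect square:
  17: 17 − 1² = 16 = 4² ⇒ 17 = 1² + 4².
  149: 149 − 1² = 148, 149 − 2² = 145, 149 − 3² = 140, 149 − 4² = 133, 149 − 5² = 124, 149 − 6² = 113, 149 − 7² = 100 = 10² ⇒ 149 = 7² + 10².
  Combine using the Brahmagupta–Fibonacci identity (a² + b²)(c² + d²) = (ac − bd)² + (ad + bc)² = (ac + bd)² + (ad − bc)²:
  17 · 149 = 2533: from (1² + 4²)(7² + 10²), take (1·7 − 4·10, 1·10 + 4·7) = (7 − 40, 10 + 28) = (-33, 38); dropping signs (only squares matter) gives (33, 38); check 33² + 38² = 1089 + 1444 = 2533 ✓.
  Scale by k = 2: (2·33, 2·38) = (66, 76).
Step 4: Order so x ≤ y and verify: 66² + 76² = 4356 + 5776 = 10132 = n. ✓

n = 10132 = 66² + 76² (one valid representation with x ≤ y).


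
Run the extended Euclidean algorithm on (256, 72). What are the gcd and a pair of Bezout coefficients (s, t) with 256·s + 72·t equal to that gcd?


Euclidean algorithm on (256, 72) — divide until remainder is 0:
  256 = 3 · 72 + 40
  72 = 1 · 40 + 32
  40 = 1 · 32 + 8
  32 = 4 · 8 + 0
gcd(256, 72) = 8.
Track Bezout coefficients alongside the remainders: start with r₀ = 256 = a·1 + b·0 (s = 1, t = 0) and r₁ = 72 = a·0 + b·1 (s = 0, t = 1); each new remainder r_{k+1} = r_{k-1} − q_k·r_k inherits s_{k+1} = s_{k-1} − q_k·s_k, t_{k+1} = t_{k-1} − q_k·t_k, so r_k = a·s_k + b·t_k at every step:
  q = 3: r = 40, s = 1 − 3·0 = 1, t = 0 − 3·1 = -3  (check: 256·1 + 72·(-3) = 40)
  q = 1: r = 32, s = 0 − 1·1 = -1, t = 1 − 1·(-3) = 4  (check: 256·(-1) + 72·4 = 32)
  q = 1: r = 8, s = 1 − 1·(-1) = 2, t = -3 − 1·4 = -7  (check: 256·2 + 72·(-7) = 8)
The row with r = 8 (the gcd) gives the Bezout coefficients s = 2, t = -7.
Result: 256 · (2) + 72 · (-7) = 8.

gcd(256, 72) = 8; s = 2, t = -7 (check: 256·2 + 72·(-7) = 8).


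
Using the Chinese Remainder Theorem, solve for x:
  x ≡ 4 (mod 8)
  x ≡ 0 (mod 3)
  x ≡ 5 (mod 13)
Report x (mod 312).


Moduli 8, 3, 13 are pairwise coprime; by CRT there is a unique solution modulo M = 8 · 3 · 13 = 312.
Solve pairwise, accumulating the modulus:
  Start with x ≡ 4 (mod 8).
  Combine with x ≡ 0 (mod 3): since gcd(8, 3) = 1, we get a unique residue mod 24.
    Write x = 4 + 8·t and substitute into x ≡ 0 (mod 3): 8·t ≡ 0 − 4 = -4 (mod 3).
    Reduce coefficients mod 3: 2·t ≡ 2 (mod 3).
    The inverse of 2 mod 3 is 2 (since 2·2 = 4 = 1·3 + 1), so t ≡ 2·2 = 4 ≡ 1 (mod 3).
    Then x = 4 + 8·1 = 12, valid modulo lcm(8, 3) = 24: x ≡ 12 (mod 24).
  Combine with x ≡ 5 (mod 13): since gcd(24, 13) = 1, we get a unique residue mod 312.
    Write x = 12 + 24·t and substitute into x ≡ 5 (mod 13): 24·t ≡ 5 − 12 = -7 (mod 13).
    Reduce coefficients mod 13: 11·t ≡ 6 (mod 13).
    The inverse of 11 mod 13 is 6 (since 11·6 = 66 = 5·13 + 1), so t ≡ 6·6 = 36 ≡ 10 (mod 13).
    Then x = 12 + 24·10 = 252, valid modulo lcm(24, 13) = 312: x ≡ 252 (mod 312).
Verify: 252 mod 8 = 4 ✓, 252 mod 3 = 0 ✓, 252 mod 13 = 5 ✓.

x ≡ 252 (mod 312).


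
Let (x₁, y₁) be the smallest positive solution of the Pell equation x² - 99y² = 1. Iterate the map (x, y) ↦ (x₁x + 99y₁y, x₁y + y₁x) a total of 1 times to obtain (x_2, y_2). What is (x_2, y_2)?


Step 1: Find the fundamental solution (x₁, y₁) of x² - 99y² = 1.
  Expand √99 as a continued fraction. a₀ = ⌊√99⌋ = 9; iterate m_{k+1} = d_k·a_k − m_k, d_{k+1} = (99 − m_{k+1}²)/d_k, a_{k+1} = ⌊(a₀ + m_{k+1})/d_{k+1}⌋ (starting m₀ = 0, d₀ = 1), with convergents p_k = a_k·p_{k-1} + p_{k-2}, q_k = a_k·q_{k-1} + q_{k-2} (p₋₁ = 1, q₋₁ = 0):
  k = 0: a₀ = 9; p₀/q₀ = 9/1; p₀² − 99·q₀² = 81 − 99 = -18.
  k = 1: m = 9, d = 18, a = ⌊(9 + 9)/18⌋ = 1; p/q = (1·9 + 1)/(1·1 + 0) = 10/1; p² − 99·q² = 100 − 99 = 1.
  The first convergent with p² − 99·q² = 1 gives the fundamental solution (x₁, y₁) = (10, 1).
Step 2: Apply the recurrence (x_{n+1}, y_{n+1}) = (x₁x_n + 99y₁y_n, x₁y_n + y₁x_n) repeatedly.
  From (x_1, y_1) = (10, 1): x_2 = 10·10 + 99·1·1 = 199; y_2 = 10·1 + 1·10 = 20.
Step 3: Verify x_2² - 99·y_2² = 39601 - 39600 = 1 (should be 1). ✓

(x_1, y_1) = (10, 1); (x_2, y_2) = (199, 20).


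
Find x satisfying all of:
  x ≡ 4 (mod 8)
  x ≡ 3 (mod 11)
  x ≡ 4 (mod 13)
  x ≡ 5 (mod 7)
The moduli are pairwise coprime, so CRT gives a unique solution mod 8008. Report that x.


Product of moduli M = 8 · 11 · 13 · 7 = 8008.
Merge one congruence at a time:
  Start: x ≡ 4 (mod 8).
  Combine with x ≡ 3 (mod 11); new modulus lcm = 88.
    Write x = 4 + 8·t and substitute into x ≡ 3 (mod 11): 8·t ≡ 3 − 4 = -1 (mod 11).
    Reduce coefficients mod 11: 8·t ≡ 10 (mod 11).
    The inverse of 8 mod 11 is 7 (since 8·7 = 56 = 5·11 + 1), so t ≡ 7·10 = 70 ≡ 4 (mod 11).
    Then x = 4 + 8·4 = 36, valid modulo lcm(8, 11) = 88: x ≡ 36 (mod 88).
  Combine with x ≡ 4 (mod 13); new modulus lcm = 1144.
    Write x = 36 + 88·t and substitute into x ≡ 4 (mod 13): 88·t ≡ 4 − 36 = -32 (mod 13).
    Reduce coefficients mod 13: 10·t ≡ 7 (mod 13).
    The inverse of 10 mod 13 is 4 (since 10·4 = 40 = 3·13 + 1), so t ≡ 4·7 = 28 ≡ 2 (mod 13).
    Then x = 36 + 88·2 = 212, valid modulo lcm(88, 13) = 1144: x ≡ 212 (mod 1144).
  Combine with x ≡ 5 (mod 7); new modulus lcm = 8008.
    Write x = 212 + 1144·t and substitute into x ≡ 5 (mod 7): 1144·t ≡ 5 − 212 = -207 (mod 7).
    Reduce coefficients mod 7: 3·t ≡ 3 (mod 7).
    The inverse of 3 mod 7 is 5 (since 3·5 = 15 = 2·7 + 1), so t ≡ 5·3 = 15 ≡ 1 (mod 7).
    Then x = 212 + 1144·1 = 1356, valid modulo lcm(1144, 7) = 8008: x ≡ 1356 (mod 8008).
Verify against each original: 1356 mod 8 = 4, 1356 mod 11 = 3, 1356 mod 13 = 4, 1356 mod 7 = 5.

x ≡ 1356 (mod 8008).


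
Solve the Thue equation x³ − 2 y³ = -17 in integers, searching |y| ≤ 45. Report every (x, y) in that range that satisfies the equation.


The equation is x³ - 2y³ = -17. For fixed y, x³ = 2·y³ − 17, so a solution requires the RHS to be a perfect cube.
Strategy: iterate y from -45 to 45, compute RHS = 2·y³ − 17, and check whether it is a (positive or negative) perfect cube.
Check small values of y:
  y = 0: RHS = -17 is not a perfect cube.
  y = 1: RHS = -15 is not a perfect cube.
  y = -1: RHS = -19 is not a perfect cube.
  y = 2: RHS = -1 = (-1)³ ⇒ x = -1 works.
  y = -2: RHS = -33 is not a perfect cube.
  y = 3: RHS = 37 is not a perfect cube.
  y = -3: RHS = -71 is not a perfect cube.
Continuing the search up to |y| = 45 finds no further solutions beyond those listed.
Collected solutions: (-1, 2).

Solutions (with |y| ≤ 45): (-1, 2).


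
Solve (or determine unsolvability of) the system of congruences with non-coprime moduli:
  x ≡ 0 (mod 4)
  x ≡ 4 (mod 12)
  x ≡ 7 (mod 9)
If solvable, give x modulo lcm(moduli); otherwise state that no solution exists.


Moduli 4, 12, 9 are not pairwise coprime, so CRT works modulo lcm(m_i) when all pairwise compatibility conditions hold.
Pairwise compatibility: gcd(m_i, m_j) must divide a_i - a_j for every pair.
Merge one congruence at a time:
  Start: x ≡ 0 (mod 4).
  Combine with x ≡ 4 (mod 12): gcd(4, 12) = 4; 4 - 0 = 4, which IS divisible by 4, so compatible.
    Write x = 0 + 4·t and substitute into x ≡ 4 (mod 12): 4·t ≡ 4 − 0 = 4 (mod 12).
    Divide the congruence (and modulus) by g = 4: 1·t ≡ 1 (mod 3).
    So t ≡ 1 (mod 3).
    Then x = 0 + 4·1 = 4, valid modulo lcm(4, 12) = 12: x ≡ 4 (mod 12).
  Combine with x ≡ 7 (mod 9): gcd(12, 9) = 3; 7 - 4 = 3, which IS divisible by 3, so compatible.
    Write x = 4 + 12·t and substitute into x ≡ 7 (mod 9): 12·t ≡ 7 − 4 = 3 (mod 9).
    Divide the congruence (and modulus) by g = 3: 4·t ≡ 1 (mod 3).
    Reduce coefficients mod 3: 1·t ≡ 1 (mod 3).
    So t ≡ 1 (mod 3).
    Then x = 4 + 12·1 = 16, valid modulo lcm(12, 9) = 36: x ≡ 16 (mod 36).
Verify: 16 mod 4 = 0, 16 mod 12 = 4, 16 mod 9 = 7.

x ≡ 16 (mod 36).


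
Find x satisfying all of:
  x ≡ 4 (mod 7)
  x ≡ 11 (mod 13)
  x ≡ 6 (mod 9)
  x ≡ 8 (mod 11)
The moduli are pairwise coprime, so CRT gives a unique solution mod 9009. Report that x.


Product of moduli M = 7 · 13 · 9 · 11 = 9009.
Merge one congruence at a time:
  Start: x ≡ 4 (mod 7).
  Combine with x ≡ 11 (mod 13); new modulus lcm = 91.
    Write x = 4 + 7·t and substitute into x ≡ 11 (mod 13): 7·t ≡ 11 − 4 = 7 (mod 13).
    The inverse of 7 mod 13 is 2 (since 7·2 = 14 = 1·13 + 1), so t ≡ 2·7 = 14 ≡ 1 (mod 13).
    Then x = 4 + 7·1 = 11, valid modulo lcm(7, 13) = 91: x ≡ 11 (mod 91).
  Combine with x ≡ 6 (mod 9); new modulus lcm = 819.
    Write x = 11 + 91·t and substitute into x ≡ 6 (mod 9): 91·t ≡ 6 − 11 = -5 (mod 9).
    Reduce coefficients mod 9: 1·t ≡ 4 (mod 9).
    So t ≡ 4 (mod 9).
    Then x = 11 + 91·4 = 375, valid modulo lcm(91, 9) = 819: x ≡ 375 (mod 819).
  Combine with x ≡ 8 (mod 11); new modulus lcm = 9009.
    Write x = 375 + 819·t and substitute into x ≡ 8 (mod 11): 819·t ≡ 8 − 375 = -367 (mod 11).
    Reduce coefficients mod 11: 5·t ≡ 7 (mod 11).
    The inverse of 5 mod 11 is 9 (since 5·9 = 45 = 4·11 + 1), so t ≡ 9·7 = 63 ≡ 8 (mod 11).
    Then x = 375 + 819·8 = 6927, valid modulo lcm(819, 11) = 9009: x ≡ 6927 (mod 9009).
Verify against each original: 6927 mod 7 = 4, 6927 mod 13 = 11, 6927 mod 9 = 6, 6927 mod 11 = 8.

x ≡ 6927 (mod 9009).


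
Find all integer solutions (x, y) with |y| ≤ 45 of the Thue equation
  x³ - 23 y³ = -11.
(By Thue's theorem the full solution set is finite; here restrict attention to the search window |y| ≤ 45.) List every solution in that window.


The equation is x³ - 23y³ = -11. For fixed y, x³ = 23·y³ − 11, so a solution requires the RHS to be a perfect cube.
Strategy: iterate y from -45 to 45, compute RHS = 23·y³ − 11, and check whether it is a (positive or negative) perfect cube.
Check small values of y:
  y = 0: RHS = -11 is not a perfect cube.
  y = 1: RHS = 12 is not a perfect cube.
  y = -1: RHS = -34 is not a perfect cube.
  y = 2: RHS = 173 is not a perfect cube.
  y = -2: RHS = -195 is not a perfect cube.
  y = 3: RHS = 610 is not a perfect cube.
  y = -3: RHS = -632 is not a perfect cube.
Continuing the search up to |y| = 45 finds no solutions either.
No (x, y) in the scanned range satisfies the equation.

No integer solutions with |y| ≤ 45.


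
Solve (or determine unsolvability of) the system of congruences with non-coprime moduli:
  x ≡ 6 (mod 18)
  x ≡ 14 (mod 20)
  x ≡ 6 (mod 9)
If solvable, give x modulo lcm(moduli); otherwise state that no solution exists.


Moduli 18, 20, 9 are not pairwise coprime, so CRT works modulo lcm(m_i) when all pairwise compatibility conditions hold.
Pairwise compatibility: gcd(m_i, m_j) must divide a_i - a_j for every pair.
Merge one congruence at a time:
  Start: x ≡ 6 (mod 18).
  Combine with x ≡ 14 (mod 20): gcd(18, 20) = 2; 14 - 6 = 8, which IS divisible by 2, so compatible.
    Write x = 6 + 18·t and substitute into x ≡ 14 (mod 20): 18·t ≡ 14 − 6 = 8 (mod 20).
    Divide the congruence (and modulus) by g = 2: 9·t ≡ 4 (mod 10).
    The inverse of 9 mod 10 is 9 (since 9·9 = 81 = 8·10 + 1), so t ≡ 9·4 = 36 ≡ 6 (mod 10).
    Then x = 6 + 18·6 = 114, valid modulo lcm(18, 20) = 180: x ≡ 114 (mod 180).
  Combine with x ≡ 6 (mod 9): gcd(180, 9) = 9; 6 - 114 = -108, which IS divisible by 9, so compatible.
    Write x = 114 + 180·t and substitute into x ≡ 6 (mod 9): 180·t ≡ 6 − 114 = -108 (mod 9).
    Divide the congruence (and modulus) by g = 9: 20·t ≡ -12 (mod 1).
    Modulo 1 every t works; take t = 0.
    Then x = 114 + 180·0 = 114, valid modulo lcm(180, 9) = 180: x ≡ 114 (mod 180).
Verify: 114 mod 18 = 6, 114 mod 20 = 14, 114 mod 9 = 6.

x ≡ 114 (mod 180).


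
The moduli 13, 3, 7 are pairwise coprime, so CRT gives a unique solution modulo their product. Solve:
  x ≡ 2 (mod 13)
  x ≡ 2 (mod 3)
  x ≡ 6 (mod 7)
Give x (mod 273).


Moduli 13, 3, 7 are pairwise coprime; by CRT there is a unique solution modulo M = 13 · 3 · 7 = 273.
Solve pairwise, accumulating the modulus:
  Start with x ≡ 2 (mod 13).
  Combine with x ≡ 2 (mod 3): since gcd(13, 3) = 1, we get a unique residue mod 39.
    Write x = 2 + 13·t and substitute into x ≡ 2 (mod 3): 13·t ≡ 2 − 2 = 0 (mod 3).
    Reduce coefficients mod 3: 1·t ≡ 0 (mod 3).
    So t ≡ 0 (mod 3).
    Then x = 2 + 13·0 = 2, valid modulo lcm(13, 3) = 39: x ≡ 2 (mod 39).
  Combine with x ≡ 6 (mod 7): since gcd(39, 7) = 1, we get a unique residue mod 273.
    Write x = 2 + 39·t and substitute into x ≡ 6 (mod 7): 39·t ≡ 6 − 2 = 4 (mod 7).
    Reduce coefficients mod 7: 4·t ≡ 4 (mod 7).
    The inverse of 4 mod 7 is 2 (since 4·2 = 8 = 1·7 + 1), so t ≡ 2·4 = 8 ≡ 1 (mod 7).
    Then x = 2 + 39·1 = 41, valid modulo lcm(39, 7) = 273: x ≡ 41 (mod 273).
Verify: 41 mod 13 = 2 ✓, 41 mod 3 = 2 ✓, 41 mod 7 = 6 ✓.

x ≡ 41 (mod 273).


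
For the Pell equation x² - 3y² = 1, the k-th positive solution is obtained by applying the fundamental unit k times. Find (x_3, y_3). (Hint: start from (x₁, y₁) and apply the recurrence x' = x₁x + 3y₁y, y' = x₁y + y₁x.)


Step 1: Find the fundamental solution (x₁, y₁) of x² - 3y² = 1.
  Expand √3 as a continued fraction. a₀ = ⌊√3⌋ = 1; iterate m_{k+1} = d_k·a_k − m_k, d_{k+1} = (3 − m_{k+1}²)/d_k, a_{k+1} = ⌊(a₀ + m_{k+1})/d_{k+1}⌋ (starting m₀ = 0, d₀ = 1), with convergents p_k = a_k·p_{k-1} + p_{k-2}, q_k = a_k·q_{k-1} + q_{k-2} (p₋₁ = 1, q₋₁ = 0):
  k = 0: a₀ = 1; p₀/q₀ = 1/1; p₀² − 3·q₀² = 1 − 3 = -2.
  k = 1: m = 1, d = 2, a = ⌊(1 + 1)/2⌋ = 1; p/q = (1·1 + 1)/(1·1 + 0) = 2/1; p² − 3·q² = 4 − 3 = 1.
  The first convergent with p² − 3·q² = 1 gives the fundamental solution (x₁, y₁) = (2, 1).
Step 2: Apply the recurrence (x_{n+1}, y_{n+1}) = (x₁x_n + 3y₁y_n, x₁y_n + y₁x_n) repeatedly.
  From (x_1, y_1) = (2, 1): x_2 = 2·2 + 3·1·1 = 7; y_2 = 2·1 + 1·2 = 4.
  From (x_2, y_2) = (7, 4): x_3 = 2·7 + 3·1·4 = 26; y_3 = 2·4 + 1·7 = 15.
Step 3: Verify x_3² - 3·y_3² = 676 - 675 = 1 (should be 1). ✓

(x_1, y_1) = (2, 1); (x_3, y_3) = (26, 15).


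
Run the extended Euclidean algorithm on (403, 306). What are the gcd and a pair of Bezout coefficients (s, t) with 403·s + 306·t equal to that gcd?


Euclidean algorithm on (403, 306) — divide until remainder is 0:
  403 = 1 · 306 + 97
  306 = 3 · 97 + 15
  97 = 6 · 15 + 7
  15 = 2 · 7 + 1
  7 = 7 · 1 + 0
gcd(403, 306) = 1.
Track Bezout coefficients alongside the remainders: start with r₀ = 403 = a·1 + b·0 (s = 1, t = 0) and r₁ = 306 = a·0 + b·1 (s = 0, t = 1); each new remainder r_{k+1} = r_{k-1} − q_k·r_k inherits s_{k+1} = s_{k-1} − q_k·s_k, t_{k+1} = t_{k-1} − q_k·t_k, so r_k = a·s_k + b·t_k at every step:
  q = 1: r = 97, s = 1 − 1·0 = 1, t = 0 − 1·1 = -1  (check: 403·1 + 306·(-1) = 97)
  q = 3: r = 15, s = 0 − 3·1 = -3, t = 1 − 3·(-1) = 4  (check: 403·(-3) + 306·4 = 15)
  q = 6: r = 7, s = 1 − 6·(-3) = 19, t = -1 − 6·4 = -25  (check: 403·19 + 306·(-25) = 7)
  q = 2: r = 1, s = -3 − 2·19 = -41, t = 4 − 2·(-25) = 54  (check: 403·(-41) + 306·54 = 1)
The row with r = 1 (the gcd) gives the Bezout coefficients s = -41, t = 54.
Result: 403 · (-41) + 306 · (54) = 1.

gcd(403, 306) = 1; s = -41, t = 54 (check: 403·(-41) + 306·54 = 1).


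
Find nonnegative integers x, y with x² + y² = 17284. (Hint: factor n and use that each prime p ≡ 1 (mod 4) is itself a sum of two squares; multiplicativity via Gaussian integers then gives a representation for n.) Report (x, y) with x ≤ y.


Step 1: Factor n = 17284 = 2^2 · 29 · 149.
Step 2: Check the mod-4 condition on each prime factor: 2 = 2 (special); 29 ≡ 1 (mod 4), exponent 1; 149 ≡ 1 (mod 4), exponent 1.
All primes ≡ 3 (mod 4) appear to even exponent (or don't appear), so by the two-squares theorem n IS expressible as a sum of two squares.
Step 3: Build a representation. Group n = k² · m with k = 2 and m = 29 · 149 = 4321 (a product of primes ≡ 1 (mod 4)); a representation of m scales to one of n via (k·x)² + (k·y)² = k²(x² + y²). Each prime p ≡ 1 (mod 4) is itself a sum of two squares; find a² by testing p − a² for a perfect square:
  29: 29 − 1² = 28, 29 − 2² = 25 = 5² ⇒ 29 = 2² + 5².
  149: 149 − 1² = 148, 149 − 2² = 145, 149 − 3² = 140, 149 − 4² = 133, 149 − 5² = 124, 149 − 6² = 113, 149 − 7² = 100 = 10² ⇒ 149 = 7² + 10².
  Combine using the Brahmagupta–Fibonacci identity (a² + b²)(c² + d²) = (ac − bd)² + (ad + bc)² = (ac + bd)² + (ad − bc)²:
  29 · 149 = 4321: from (2² + 5²)(7² + 10²), take (2·7 − 5·10, 2·10 + 5·7) = (14 − 50, 20 + 35) = (-36, 55); dropping signs (only squares matter) gives (36, 55); check 36² + 55² = 1296 + 3025 = 4321 ✓.
  Scale by k = 2: (2·36, 2·55) = (72, 110).
Step 4: Order so x ≤ y and verify: 72² + 110² = 5184 + 12100 = 17284 = n. ✓

n = 17284 = 72² + 110² (one valid representation with x ≤ y).


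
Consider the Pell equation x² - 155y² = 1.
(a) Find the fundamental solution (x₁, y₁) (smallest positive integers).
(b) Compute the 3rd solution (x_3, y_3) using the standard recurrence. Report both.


Step 1: Find the fundamental solution (x₁, y₁) of x² - 155y² = 1.
  Expand √155 as a continued fraction. a₀ = ⌊√155⌋ = 12; iterate m_{k+1} = d_k·a_k − m_k, d_{k+1} = (155 − m_{k+1}²)/d_k, a_{k+1} = ⌊(a₀ + m_{k+1})/d_{k+1}⌋ (starting m₀ = 0, d₀ = 1), with convergents p_k = a_k·p_{k-1} + p_{k-2}, q_k = a_k·q_{k-1} + q_{k-2} (p₋₁ = 1, q₋₁ = 0):
  k = 0: a₀ = 12; p₀/q₀ = 12/1; p₀² − 155·q₀² = 144 − 155 = -11.
  k = 1: m = 12, d = 11, a = ⌊(12 + 12)/11⌋ = 2; p/q = (2·12 + 1)/(2·1 + 0) = 25/2; p² − 155·q² = 625 − 620 = 5.
  k = 2: m = 10, d = 5, a = ⌊(12 + 10)/5⌋ = 4; p/q = (4·25 + 12)/(4·2 + 1) = 112/9; p² − 155·q² = 12544 − 12555 = -11.
  k = 3: m = 10, d = 11, a = ⌊(12 + 10)/11⌋ = 2; p/q = (2·112 + 25)/(2·9 + 2) = 249/20; p² − 155·q² = 62001 − 62000 = 1.
  The first convergent with p² − 155·q² = 1 gives the fundamental solution (x₁, y₁) = (249, 20).
Step 2: Apply the recurrence (x_{n+1}, y_{n+1}) = (x₁x_n + 155y₁y_n, x₁y_n + y₁x_n) repeatedly.
  From (x_1, y_1) = (249, 20): x_2 = 249·249 + 155·20·20 = 124001; y_2 = 249·20 + 20·249 = 9960.
  From (x_2, y_2) = (124001, 9960): x_3 = 249·124001 + 155·20·9960 = 61752249; y_3 = 249·9960 + 20·124001 = 4960060.
Step 3: Verify x_3² - 155·y_3² = 3813340256558001 - 3813340256558000 = 1 (should be 1). ✓

(x_1, y_1) = (249, 20); (x_3, y_3) = (61752249, 4960060).


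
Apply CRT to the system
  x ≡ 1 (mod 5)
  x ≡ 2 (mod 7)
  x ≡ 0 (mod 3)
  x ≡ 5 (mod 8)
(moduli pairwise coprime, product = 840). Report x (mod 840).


Product of moduli M = 5 · 7 · 3 · 8 = 840.
Merge one congruence at a time:
  Start: x ≡ 1 (mod 5).
  Combine with x ≡ 2 (mod 7); new modulus lcm = 35.
    Write x = 1 + 5·t and substitute into x ≡ 2 (mod 7): 5·t ≡ 2 − 1 = 1 (mod 7).
    The inverse of 5 mod 7 is 3 (since 5·3 = 15 = 2·7 + 1), so t ≡ 3·1 = 3 ≡ 3 (mod 7).
    Then x = 1 + 5·3 = 16, valid modulo lcm(5, 7) = 35: x ≡ 16 (mod 35).
  Combine with x ≡ 0 (mod 3); new modulus lcm = 105.
    Write x = 16 + 35·t and substitute into x ≡ 0 (mod 3): 35·t ≡ 0 − 16 = -16 (mod 3).
    Reduce coefficients mod 3: 2·t ≡ 2 (mod 3).
    The inverse of 2 mod 3 is 2 (since 2·2 = 4 = 1·3 + 1), so t ≡ 2·2 = 4 ≡ 1 (mod 3).
    Then x = 16 + 35·1 = 51, valid modulo lcm(35, 3) = 105: x ≡ 51 (mod 105).
  Combine with x ≡ 5 (mod 8); new modulus lcm = 840.
    Write x = 51 + 105·t and substitute into x ≡ 5 (mod 8): 105·t ≡ 5 − 51 = -46 (mod 8).
    Reduce coefficients mod 8: 1·t ≡ 2 (mod 8).
    So t ≡ 2 (mod 8).
    Then x = 51 + 105·2 = 261, valid modulo lcm(105, 8) = 840: x ≡ 261 (mod 840).
Verify against each original: 261 mod 5 = 1, 261 mod 7 = 2, 261 mod 3 = 0, 261 mod 8 = 5.

x ≡ 261 (mod 840).


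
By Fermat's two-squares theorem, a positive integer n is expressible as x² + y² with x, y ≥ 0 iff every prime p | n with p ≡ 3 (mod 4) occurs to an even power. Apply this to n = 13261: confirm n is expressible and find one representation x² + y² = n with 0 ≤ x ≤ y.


Step 1: Factor n = 13261 = 89 · 149.
Step 2: Check the mod-4 condition on each prime factor: 89 ≡ 1 (mod 4), exponent 1; 149 ≡ 1 (mod 4), exponent 1.
All primes ≡ 3 (mod 4) appear to even exponent (or don't appear), so by the two-squares theorem n IS expressible as a sum of two squares.
Step 3: Build a representation. Here n = 89 · 149 is a product of primes ≡ 1 (mod 4). Each prime p ≡ 1 (mod 4) is itself a sum of two squares; find a² by testing p − a² for a perfect square:
  89: 89 − 1² = 88, 89 − 2² = 85, 89 − 3² = 80, 89 − 4² = 73, 89 − 5² = 64 = 8² ⇒ 89 = 5² + 8².
  149: 149 − 1² = 148, 149 − 2² = 145, 149 − 3² = 140, 149 − 4² = 133, 149 − 5² = 124, 149 − 6² = 113, 149 − 7² = 100 = 10² ⇒ 149 = 7² + 10².
  Combine using the Brahmagupta–Fibonacci identity (a² + b²)(c² + d²) = (ac − bd)² + (ad + bc)² = (ac + bd)² + (ad − bc)²:
  89 · 149 = 13261: from (5² + 8²)(7² + 10²), take (5·7 − 8·10, 5·10 + 8·7) = (35 − 80, 50 + 56) = (-45, 106); dropping signs (only squares matter) gives (45, 106); check 45² + 106² = 2025 + 11236 = 13261 ✓.
Step 4: Order so x ≤ y and verify: 45² + 106² = 2025 + 11236 = 13261 = n. ✓

n = 13261 = 45² + 106² (one valid representation with x ≤ y).


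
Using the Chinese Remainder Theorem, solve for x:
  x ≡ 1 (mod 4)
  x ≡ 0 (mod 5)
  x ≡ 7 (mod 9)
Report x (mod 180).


Moduli 4, 5, 9 are pairwise coprime; by CRT there is a unique solution modulo M = 4 · 5 · 9 = 180.
Solve pairwise, accumulating the modulus:
  Start with x ≡ 1 (mod 4).
  Combine with x ≡ 0 (mod 5): since gcd(4, 5) = 1, we get a unique residue mod 20.
    Write x = 1 + 4·t and substitute into x ≡ 0 (mod 5): 4·t ≡ 0 − 1 = -1 (mod 5).
    Reduce coefficients mod 5: 4·t ≡ 4 (mod 5).
    The inverse of 4 mod 5 is 4 (since 4·4 = 16 = 3·5 + 1), so t ≡ 4·4 = 16 ≡ 1 (mod 5).
    Then x = 1 + 4·1 = 5, valid modulo lcm(4, 5) = 20: x ≡ 5 (mod 20).
  Combine with x ≡ 7 (mod 9): since gcd(20, 9) = 1, we get a unique residue mod 180.
    Write x = 5 + 20·t and substitute into x ≡ 7 (mod 9): 20·t ≡ 7 − 5 = 2 (mod 9).
    Reduce coefficients mod 9: 2·t ≡ 2 (mod 9).
    The inverse of 2 mod 9 is 5 (since 2·5 = 10 = 1·9 + 1), so t ≡ 5·2 = 10 ≡ 1 (mod 9).
    Then x = 5 + 20·1 = 25, valid modulo lcm(20, 9) = 180: x ≡ 25 (mod 180).
Verify: 25 mod 4 = 1 ✓, 25 mod 5 = 0 ✓, 25 mod 9 = 7 ✓.

x ≡ 25 (mod 180).


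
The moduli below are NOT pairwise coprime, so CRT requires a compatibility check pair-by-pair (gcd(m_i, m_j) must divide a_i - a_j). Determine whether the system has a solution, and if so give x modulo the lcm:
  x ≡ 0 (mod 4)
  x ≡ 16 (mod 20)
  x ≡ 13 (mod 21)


Moduli 4, 20, 21 are not pairwise coprime, so CRT works modulo lcm(m_i) when all pairwise compatibility conditions hold.
Pairwise compatibility: gcd(m_i, m_j) must divide a_i - a_j for every pair.
Merge one congruence at a time:
  Start: x ≡ 0 (mod 4).
  Combine with x ≡ 16 (mod 20): gcd(4, 20) = 4; 16 - 0 = 16, which IS divisible by 4, so compatible.
    Write x = 0 + 4·t and substitute into x ≡ 16 (mod 20): 4·t ≡ 16 − 0 = 16 (mod 20).
    Divide the congruence (and modulus) by g = 4: 1·t ≡ 4 (mod 5).
    So t ≡ 4 (mod 5).
    Then x = 0 + 4·4 = 16, valid modulo lcm(4, 20) = 20: x ≡ 16 (mod 20).
  Combine with x ≡ 13 (mod 21): gcd(20, 21) = 1; 13 - 16 = -3, which IS divisible by 1, so compatible.
    Write x = 16 + 20·t and substitute into x ≡ 13 (mod 21): 20·t ≡ 13 − 16 = -3 (mod 21).
    Reduce coefficients mod 21: 20·t ≡ 18 (mod 21).
    The inverse of 20 mod 21 is 20 (since 20·20 = 400 = 19·21 + 1), so t ≡ 20·18 = 360 ≡ 3 (mod 21).
    Then x = 16 + 20·3 = 76, valid modulo lcm(20, 21) = 420: x ≡ 76 (mod 420).
Verify: 76 mod 4 = 0, 76 mod 20 = 16, 76 mod 21 = 13.

x ≡ 76 (mod 420).


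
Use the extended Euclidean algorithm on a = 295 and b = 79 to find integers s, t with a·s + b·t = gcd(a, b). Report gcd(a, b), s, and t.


Euclidean algorithm on (295, 79) — divide until remainder is 0:
  295 = 3 · 79 + 58
  79 = 1 · 58 + 21
  58 = 2 · 21 + 16
  21 = 1 · 16 + 5
  16 = 3 · 5 + 1
  5 = 5 · 1 + 0
gcd(295, 79) = 1.
Track Bezout coefficients alongside the remainders: start with r₀ = 295 = a·1 + b·0 (s = 1, t = 0) and r₁ = 79 = a·0 + b·1 (s = 0, t = 1); each new remainder r_{k+1} = r_{k-1} − q_k·r_k inherits s_{k+1} = s_{k-1} − q_k·s_k, t_{k+1} = t_{k-1} − q_k·t_k, so r_k = a·s_k + b·t_k at every step:
  q = 3: r = 58, s = 1 − 3·0 = 1, t = 0 − 3·1 = -3  (check: 295·1 + 79·(-3) = 58)
  q = 1: r = 21, s = 0 − 1·1 = -1, t = 1 − 1·(-3) = 4  (check: 295·(-1) + 79·4 = 21)
  q = 2: r = 16, s = 1 − 2·(-1) = 3, t = -3 − 2·4 = -11  (check: 295·3 + 79·(-11) = 16)
  q = 1: r = 5, s = -1 − 1·3 = -4, t = 4 − 1·(-11) = 15  (check: 295·(-4) + 79·15 = 5)
  q = 3: r = 1, s = 3 − 3·(-4) = 15, t = -11 − 3·15 = -56  (check: 295·15 + 79·(-56) = 1)
The row with r = 1 (the gcd) gives the Bezout coefficients s = 15, t = -56.
Result: 295 · (15) + 79 · (-56) = 1.

gcd(295, 79) = 1; s = 15, t = -56 (check: 295·15 + 79·(-56) = 1).


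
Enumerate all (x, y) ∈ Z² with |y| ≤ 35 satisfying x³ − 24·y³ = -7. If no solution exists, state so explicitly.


The equation is x³ - 24y³ = -7. For fixed y, x³ = 24·y³ − 7, so a solution requires the RHS to be a perfect cube.
Strategy: iterate y from -35 to 35, compute RHS = 24·y³ − 7, and check whether it is a (positive or negative) perfect cube.
Check small values of y:
  y = 0: RHS = -7 is not a perfect cube.
  y = 1: RHS = 17 is not a perfect cube.
  y = -1: RHS = -31 is not a perfect cube.
  y = 2: RHS = 185 is not a perfect cube.
  y = -2: RHS = -199 is not a perfect cube.
  y = 3: RHS = 641 is not a perfect cube.
  y = -3: RHS = -655 is not a perfect cube.
Continuing the search up to |y| = 35 finds no solutions either.
No (x, y) in the scanned range satisfies the equation.

No integer solutions with |y| ≤ 35.


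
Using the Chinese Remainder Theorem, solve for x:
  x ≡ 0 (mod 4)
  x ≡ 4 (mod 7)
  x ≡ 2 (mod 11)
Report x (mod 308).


Moduli 4, 7, 11 are pairwise coprime; by CRT there is a unique solution modulo M = 4 · 7 · 11 = 308.
Solve pairwise, accumulating the modulus:
  Start with x ≡ 0 (mod 4).
  Combine with x ≡ 4 (mod 7): since gcd(4, 7) = 1, we get a unique residue mod 28.
    Write x = 0 + 4·t and substitute into x ≡ 4 (mod 7): 4·t ≡ 4 − 0 = 4 (mod 7).
    The inverse of 4 mod 7 is 2 (since 4·2 = 8 = 1·7 + 1), so t ≡ 2·4 = 8 ≡ 1 (mod 7).
    Then x = 0 + 4·1 = 4, valid modulo lcm(4, 7) = 28: x ≡ 4 (mod 28).
  Combine with x ≡ 2 (mod 11): since gcd(28, 11) = 1, we get a unique residue mod 308.
    Write x = 4 + 28·t and substitute into x ≡ 2 (mod 11): 28·t ≡ 2 − 4 = -2 (mod 11).
    Reduce coefficients mod 11: 6·t ≡ 9 (mod 11).
    The inverse of 6 mod 11 is 2 (since 6·2 = 12 = 1·11 + 1), so t ≡ 2·9 = 18 ≡ 7 (mod 11).
    Then x = 4 + 28·7 = 200, valid modulo lcm(28, 11) = 308: x ≡ 200 (mod 308).
Verify: 200 mod 4 = 0 ✓, 200 mod 7 = 4 ✓, 200 mod 11 = 2 ✓.

x ≡ 200 (mod 308).


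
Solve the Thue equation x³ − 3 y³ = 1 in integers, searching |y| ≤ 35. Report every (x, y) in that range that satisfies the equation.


The equation is x³ - 3y³ = 1. For fixed y, x³ = 3·y³ + 1, so a solution requires the RHS to be a perfect cube.
Strategy: iterate y from -35 to 35, compute RHS = 3·y³ + 1, and check whether it is a (positive or negative) perfect cube.
Check small values of y:
  y = 0: RHS = 1 = (1)³ ⇒ x = 1 works.
  y = 1: RHS = 4 is not a perfect cube.
  y = -1: RHS = -2 is not a perfect cube.
  y = 2: RHS = 25 is not a perfect cube.
  y = -2: RHS = -23 is not a perfect cube.
  y = 3: RHS = 82 is not a perfect cube.
  y = -3: RHS = -80 is not a perfect cube.
Continuing the search up to |y| = 35 finds no further solutions beyond those listed.
Collected solutions: (1, 0).

Solutions (with |y| ≤ 35): (1, 0).


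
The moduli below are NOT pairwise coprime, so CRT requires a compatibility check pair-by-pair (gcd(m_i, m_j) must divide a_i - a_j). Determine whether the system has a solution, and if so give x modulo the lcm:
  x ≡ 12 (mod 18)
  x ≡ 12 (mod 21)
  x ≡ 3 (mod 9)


Moduli 18, 21, 9 are not pairwise coprime, so CRT works modulo lcm(m_i) when all pairwise compatibility conditions hold.
Pairwise compatibility: gcd(m_i, m_j) must divide a_i - a_j for every pair.
Merge one congruence at a time:
  Start: x ≡ 12 (mod 18).
  Combine with x ≡ 12 (mod 21): gcd(18, 21) = 3; 12 - 12 = 0, which IS divisible by 3, so compatible.
    Write x = 12 + 18·t and substitute into x ≡ 12 (mod 21): 18·t ≡ 12 − 12 = 0 (mod 21).
    Divide the congruence (and modulus) by g = 3: 6·t ≡ 0 (mod 7).
    The inverse of 6 mod 7 is 6 (since 6·6 = 36 = 5·7 + 1), so t ≡ 6·0 = 0 ≡ 0 (mod 7).
    Then x = 12 + 18·0 = 12, valid modulo lcm(18, 21) = 126: x ≡ 12 (mod 126).
  Combine with x ≡ 3 (mod 9): gcd(126, 9) = 9; 3 - 12 = -9, which IS divisible by 9, so compatible.
    Write x = 12 + 126·t and substitute into x ≡ 3 (mod 9): 126·t ≡ 3 − 12 = -9 (mod 9).
    Divide the congruence (and modulus) by g = 9: 14·t ≡ -1 (mod 1).
    Modulo 1 every t works; take t = 0.
    Then x = 12 + 126·0 = 12, valid modulo lcm(126, 9) = 126: x ≡ 12 (mod 126).
Verify: 12 mod 18 = 12, 12 mod 21 = 12, 12 mod 9 = 3.

x ≡ 12 (mod 126).


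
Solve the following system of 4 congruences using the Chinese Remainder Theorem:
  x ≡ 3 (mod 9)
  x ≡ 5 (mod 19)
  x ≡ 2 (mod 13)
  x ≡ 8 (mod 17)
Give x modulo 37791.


Product of moduli M = 9 · 19 · 13 · 17 = 37791.
Merge one congruence at a time:
  Start: x ≡ 3 (mod 9).
  Combine with x ≡ 5 (mod 19); new modulus lcm = 171.
    Write x = 3 + 9·t and substitute into x ≡ 5 (mod 19): 9·t ≡ 5 − 3 = 2 (mod 19).
    The inverse of 9 mod 19 is 17 (since 9·17 = 153 = 8·19 + 1), so t ≡ 17·2 = 34 ≡ 15 (mod 19).
    Then x = 3 + 9·15 = 138, valid modulo lcm(9, 19) = 171: x ≡ 138 (mod 171).
  Combine with x ≡ 2 (mod 13); new modulus lcm = 2223.
    Write x = 138 + 171·t and substitute into x ≡ 2 (mod 13): 171·t ≡ 2 − 138 = -136 (mod 13).
    Reduce coefficients mod 13: 2·t ≡ 7 (mod 13).
    The inverse of 2 mod 13 is 7 (since 2·7 = 14 = 1·13 + 1), so t ≡ 7·7 = 49 ≡ 10 (mod 13).
    Then x = 138 + 171·10 = 1848, valid modulo lcm(171, 13) = 2223: x ≡ 1848 (mod 2223).
  Combine with x ≡ 8 (mod 17); new modulus lcm = 37791.
    Write x = 1848 + 2223·t and substitute into x ≡ 8 (mod 17): 2223·t ≡ 8 − 1848 = -1840 (mod 17).
    Reduce coefficients mod 17: 13·t ≡ 13 (mod 17).
    The inverse of 13 mod 17 is 4 (since 13·4 = 52 = 3·17 + 1), so t ≡ 4·13 = 52 ≡ 1 (mod 17).
    Then x = 1848 + 2223·1 = 4071, valid modulo lcm(2223, 17) = 37791: x ≡ 4071 (mod 37791).
Verify against each original: 4071 mod 9 = 3, 4071 mod 19 = 5, 4071 mod 13 = 2, 4071 mod 17 = 8.

x ≡ 4071 (mod 37791).


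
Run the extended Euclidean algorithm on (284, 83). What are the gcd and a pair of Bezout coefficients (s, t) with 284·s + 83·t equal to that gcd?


Euclidean algorithm on (284, 83) — divide until remainder is 0:
  284 = 3 · 83 + 35
  83 = 2 · 35 + 13
  35 = 2 · 13 + 9
  13 = 1 · 9 + 4
  9 = 2 · 4 + 1
  4 = 4 · 1 + 0
gcd(284, 83) = 1.
Track Bezout coefficients alongside the remainders: start with r₀ = 284 = a·1 + b·0 (s = 1, t = 0) and r₁ = 83 = a·0 + b·1 (s = 0, t = 1); each new remainder r_{k+1} = r_{k-1} − q_k·r_k inherits s_{k+1} = s_{k-1} − q_k·s_k, t_{k+1} = t_{k-1} − q_k·t_k, so r_k = a·s_k + b·t_k at every step:
  q = 3: r = 35, s = 1 − 3·0 = 1, t = 0 − 3·1 = -3  (check: 284·1 + 83·(-3) = 35)
  q = 2: r = 13, s = 0 − 2·1 = -2, t = 1 − 2·(-3) = 7  (check: 284·(-2) + 83·7 = 13)
  q = 2: r = 9, s = 1 − 2·(-2) = 5, t = -3 − 2·7 = -17  (check: 284·5 + 83·(-17) = 9)
  q = 1: r = 4, s = -2 − 1·5 = -7, t = 7 − 1·(-17) = 24  (check: 284·(-7) + 83·24 = 4)
  q = 2: r = 1, s = 5 − 2·(-7) = 19, t = -17 − 2·24 = -65  (check: 284·19 + 83·(-65) = 1)
The row with r = 1 (the gcd) gives the Bezout coefficients s = 19, t = -65.
Result: 284 · (19) + 83 · (-65) = 1.

gcd(284, 83) = 1; s = 19, t = -65 (check: 284·19 + 83·(-65) = 1).


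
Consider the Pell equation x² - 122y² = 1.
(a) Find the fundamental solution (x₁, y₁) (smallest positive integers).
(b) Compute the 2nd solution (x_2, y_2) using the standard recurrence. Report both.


Step 1: Find the fundamental solution (x₁, y₁) of x² - 122y² = 1.
  Expand √122 as a continued fraction. a₀ = ⌊√122⌋ = 11; iterate m_{k+1} = d_k·a_k − m_k, d_{k+1} = (122 − m_{k+1}²)/d_k, a_{k+1} = ⌊(a₀ + m_{k+1})/d_{k+1}⌋ (starting m₀ = 0, d₀ = 1), with convergents p_k = a_k·p_{k-1} + p_{k-2}, q_k = a_k·q_{k-1} + q_{k-2} (p₋₁ = 1, q₋₁ = 0):
  k = 0: a₀ = 11; p₀/q₀ = 11/1; p₀² − 122·q₀² = 121 − 122 = -1.
  k = 1: m = 11, d = 1, a = ⌊(11 + 11)/1⌋ = 22; p/q = (22·11 + 1)/(22·1 + 0) = 243/22; p² − 122·q² = 59049 − 59048 = 1.
  The first convergent with p² − 122·q² = 1 gives the fundamental solution (x₁, y₁) = (243, 22).
Step 2: Apply the recurrence (x_{n+1}, y_{n+1}) = (x₁x_n + 122y₁y_n, x₁y_n + y₁x_n) repeatedly.
  From (x_1, y_1) = (243, 22): x_2 = 243·243 + 122·22·22 = 118097; y_2 = 243·22 + 22·243 = 10692.
Step 3: Verify x_2² - 122·y_2² = 13946901409 - 13946901408 = 1 (should be 1). ✓

(x_1, y_1) = (243, 22); (x_2, y_2) = (118097, 10692).


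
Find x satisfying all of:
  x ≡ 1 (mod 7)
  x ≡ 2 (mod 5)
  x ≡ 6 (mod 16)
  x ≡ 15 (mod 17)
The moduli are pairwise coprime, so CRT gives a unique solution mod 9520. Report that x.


Product of moduli M = 7 · 5 · 16 · 17 = 9520.
Merge one congruence at a time:
  Start: x ≡ 1 (mod 7).
  Combine with x ≡ 2 (mod 5); new modulus lcm = 35.
    Write x = 1 + 7·t and substitute into x ≡ 2 (mod 5): 7·t ≡ 2 − 1 = 1 (mod 5).
    Reduce coefficients mod 5: 2·t ≡ 1 (mod 5).
    The inverse of 2 mod 5 is 3 (since 2·3 = 6 = 1·5 + 1), so t ≡ 3·1 = 3 ≡ 3 (mod 5).
    Then x = 1 + 7·3 = 22, valid modulo lcm(7, 5) = 35: x ≡ 22 (mod 35).
  Combine with x ≡ 6 (mod 16); new modulus lcm = 560.
    Write x = 22 + 35·t and substitute into x ≡ 6 (mod 16): 35·t ≡ 6 − 22 = -16 (mod 16).
    Reduce coefficients mod 16: 3·t ≡ 0 (mod 16).
    The inverse of 3 mod 16 is 11 (since 3·11 = 33 = 2·16 + 1), so t ≡ 11·0 = 0 ≡ 0 (mod 16).
    Then x = 22 + 35·0 = 22, valid modulo lcm(35, 16) = 560: x ≡ 22 (mod 560).
  Combine with x ≡ 15 (mod 17); new modulus lcm = 9520.
    Write x = 22 + 560·t and substitute into x ≡ 15 (mod 17): 560·t ≡ 15 − 22 = -7 (mod 17).
    Reduce coefficients mod 17: 16·t ≡ 10 (mod 17).
    The inverse of 16 mod 17 is 16 (since 16·16 = 256 = 15·17 + 1), so t ≡ 16·10 = 160 ≡ 7 (mod 17).
    Then x = 22 + 560·7 = 3942, valid modulo lcm(560, 17) = 9520: x ≡ 3942 (mod 9520).
Verify against each original: 3942 mod 7 = 1, 3942 mod 5 = 2, 3942 mod 16 = 6, 3942 mod 17 = 15.

x ≡ 3942 (mod 9520).


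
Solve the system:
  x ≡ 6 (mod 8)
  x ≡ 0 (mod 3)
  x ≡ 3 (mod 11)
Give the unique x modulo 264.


Moduli 8, 3, 11 are pairwise coprime; by CRT there is a unique solution modulo M = 8 · 3 · 11 = 264.
Solve pairwise, accumulating the modulus:
  Start with x ≡ 6 (mod 8).
  Combine with x ≡ 0 (mod 3): since gcd(8, 3) = 1, we get a unique residue mod 24.
    Write x = 6 + 8·t and substitute into x ≡ 0 (mod 3): 8·t ≡ 0 − 6 = -6 (mod 3).
    Reduce coefficients mod 3: 2·t ≡ 0 (mod 3).
    The inverse of 2 mod 3 is 2 (since 2·2 = 4 = 1·3 + 1), so t ≡ 2·0 = 0 ≡ 0 (mod 3).
    Then x = 6 + 8·0 = 6, valid modulo lcm(8, 3) = 24: x ≡ 6 (mod 24).
  Combine with x ≡ 3 (mod 11): since gcd(24, 11) = 1, we get a unique residue mod 264.
    Write x = 6 + 24·t and substitute into x ≡ 3 (mod 11): 24·t ≡ 3 − 6 = -3 (mod 11).
    Reduce coefficients mod 11: 2·t ≡ 8 (mod 11).
    The inverse of 2 mod 11 is 6 (since 2·6 = 12 = 1·11 + 1), so t ≡ 6·8 = 48 ≡ 4 (mod 11).
    Then x = 6 + 24·4 = 102, valid modulo lcm(24, 11) = 264: x ≡ 102 (mod 264).
Verify: 102 mod 8 = 6 ✓, 102 mod 3 = 0 ✓, 102 mod 11 = 3 ✓.

x ≡ 102 (mod 264).


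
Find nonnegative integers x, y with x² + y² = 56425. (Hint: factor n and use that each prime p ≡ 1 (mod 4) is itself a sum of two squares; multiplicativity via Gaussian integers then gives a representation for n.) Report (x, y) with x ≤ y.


Step 1: Factor n = 56425 = 5^2 · 37 · 61.
Step 2: Check the mod-4 condition on each prime factor: 5 ≡ 1 (mod 4), exponent 2; 37 ≡ 1 (mod 4), exponent 1; 61 ≡ 1 (mod 4), exponent 1.
All primes ≡ 3 (mod 4) appear to even exponent (or don't appear), so by the two-squares theorem n IS expressible as a sum of two squares.
Step 3: Build a representation. Group n = k² · m with k = 5 and m = 37 · 61 = 2257 (a product of primes ≡ 1 (mod 4)); a representation of m scales to one of n via (k·x)² + (k·y)² = k²(x² + y²). Each prime p ≡ 1 (mod 4) is itself a sum of two squares; find a² by testing p − a² for a perfect square:
  37: 37 − 1² = 36 = 6² ⇒ 37 = 1² + 6².
  61: 61 − 1² = 60, 61 − 2² = 57, 61 − 3² = 52, 61 − 4² = 45, 61 − 5² = 36 = 6² ⇒ 61 = 5² + 6².
  Combine using the Brahmagupta–Fibonacci identity (a² + b²)(c² + d²) = (ac − bd)² + (ad + bc)² = (ac + bd)² + (ad − bc)²:
  37 · 61 = 2257: from (1² + 6²)(5² + 6²), take (1·5 − 6·6, 1·6 + 6·5) = (5 − 36, 6 + 30) = (-31, 36); dropping signs (only squares matter) gives (31, 36); check 31² + 36² = 961 + 1296 = 2257 ✓.
  Scale by k = 5: (5·31, 5·36) = (155, 180).
Step 4: Order so x ≤ y and verify: 155² + 180² = 24025 + 32400 = 56425 = n. ✓

n = 56425 = 155² + 180² (one valid representation with x ≤ y).
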